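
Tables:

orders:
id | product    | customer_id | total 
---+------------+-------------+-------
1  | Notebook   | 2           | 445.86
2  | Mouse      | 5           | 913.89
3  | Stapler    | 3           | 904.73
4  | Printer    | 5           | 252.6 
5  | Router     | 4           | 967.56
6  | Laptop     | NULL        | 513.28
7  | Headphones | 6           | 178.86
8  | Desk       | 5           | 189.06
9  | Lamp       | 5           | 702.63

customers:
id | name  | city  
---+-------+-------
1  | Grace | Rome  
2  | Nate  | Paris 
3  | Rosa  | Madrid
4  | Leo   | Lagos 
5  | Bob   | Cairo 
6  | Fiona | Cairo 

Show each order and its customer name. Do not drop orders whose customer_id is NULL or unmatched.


LEFT JOIN keeps every row from orders (the left table); where customer_id has no match in customers, the customer columns become NULL. Walk through each order:
  - order 1 (Notebook): customer_id=2 -> matches Nate
  - order 2 (Mouse): customer_id=5 -> matches Bob
  - order 3 (Stapler): customer_id=3 -> matches Rosa
  - order 4 (Printer): customer_id=5 -> matches Bob
  - order 5 (Router): customer_id=4 -> matches Leo
  - order 6 (Laptop): customer_id=NULL, no match -> kept with NULL
  - order 7 (Headphones): customer_id=6 -> matches Fiona
  - order 8 (Desk): customer_id=5 -> matches Bob
  - order 9 (Lamp): customer_id=5 -> matches Bob
All 9 rows appear; 1 has NULL customer.

SQL:
SELECT a.product, b.name AS customer
FROM orders a
LEFT JOIN customers b ON a.customer_id = b.id

Result:
product    | customer
-----------+---------
Notebook   | Nate    
Mouse      | Bob     
Stapler    | Rosa    
Printer    | Bob     
Router     | Leo     
Laptop     | NULL    
Headphones | Fiona   
Desk       | Bob     
Lamp       | Bob     


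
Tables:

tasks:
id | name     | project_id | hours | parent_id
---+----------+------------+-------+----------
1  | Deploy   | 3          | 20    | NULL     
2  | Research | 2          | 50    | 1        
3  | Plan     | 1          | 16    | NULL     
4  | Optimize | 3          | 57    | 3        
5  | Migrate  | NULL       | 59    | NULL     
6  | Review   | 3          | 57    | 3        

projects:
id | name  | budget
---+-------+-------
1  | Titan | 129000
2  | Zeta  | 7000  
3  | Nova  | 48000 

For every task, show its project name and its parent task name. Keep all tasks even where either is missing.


Two LEFT JOINs from the same base table tasks: one to projects via project_id, one to tasks itself via parent_id. Both are LEFT so every task is preserved.
Match against projects:
  - task 1 (Deploy): project_id=3 -> matches Nova
  - task 2 (Research): project_id=2 -> matches Zeta
  - task 3 (Plan): project_id=1 -> matches Titan
  - task 4 (Optimize): project_id=3 -> matches Nova
  - task 5 (Migrate): project_id=NULL, no match -> kept with NULL
  - task 6 (Review): project_id=3 -> matches Nova
Match against tasks (self):
  - task 1 (Deploy): parent_id=NULL -> NULL
  - task 2 (Research): parent_id=1 -> Deploy
  - task 3 (Plan): parent_id=NULL -> NULL
  - task 4 (Optimize): parent_id=3 -> Plan
  - task 5 (Migrate): parent_id=NULL -> NULL
  - task 6 (Review): parent_id=3 -> Plan

SQL:
SELECT a.name, b.name AS project, c.name AS parent
FROM tasks a
LEFT JOIN projects b ON a.project_id = b.id
LEFT JOIN tasks c ON a.parent_id = c.id

Result:
name     | project | parent
---------+---------+-------
Deploy   | Nova    | NULL  
Research | Zeta    | Deploy
Plan     | Titan   | NULL  
Optimize | Nova    | Plan  
Migrate  | NULL    | NULL  
Review   | Nova    | Plan  


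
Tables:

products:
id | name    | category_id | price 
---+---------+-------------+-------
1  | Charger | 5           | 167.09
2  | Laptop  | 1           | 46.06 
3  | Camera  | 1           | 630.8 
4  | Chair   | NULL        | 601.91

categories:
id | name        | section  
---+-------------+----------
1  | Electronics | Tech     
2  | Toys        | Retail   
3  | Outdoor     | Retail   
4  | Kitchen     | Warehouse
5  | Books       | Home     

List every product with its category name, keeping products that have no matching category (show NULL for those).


LEFT JOIN keeps every row from products (the left table); where category_id has no match in categories, the category columns become NULL. Walk through each product:
  - product 1 (Charger): category_id=5 -> matches Books
  - product 2 (Laptop): category_id=1 -> matches Electronics
  - product 3 (Camera): category_id=1 -> matches Electronics
  - product 4 (Chair): category_id=NULL, no match -> kept with NULL
All 4 rows appear; 1 has NULL category.

SQL:
SELECT a.name, b.name AS category
FROM products a
LEFT JOIN categories b ON a.category_id = b.id

Result:
name    | category   
--------+------------
Charger | Books      
Laptop  | Electronics
Camera  | Electronics
Chair   | NULL       


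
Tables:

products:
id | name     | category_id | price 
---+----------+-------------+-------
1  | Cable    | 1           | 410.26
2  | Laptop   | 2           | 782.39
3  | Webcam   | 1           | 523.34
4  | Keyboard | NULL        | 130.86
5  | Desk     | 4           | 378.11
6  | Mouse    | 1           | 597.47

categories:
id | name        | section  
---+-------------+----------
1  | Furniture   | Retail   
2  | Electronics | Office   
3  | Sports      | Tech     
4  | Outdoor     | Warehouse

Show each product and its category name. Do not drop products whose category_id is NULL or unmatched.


LEFT JOIN keeps every row from products (the left table); where category_id has no match in categories, the category columns become NULL. Walk through each product:
  - product 1 (Cable): category_id=1 -> matches Furniture
  - product 2 (Laptop): category_id=2 -> matches Electronics
  - product 3 (Webcam): category_id=1 -> matches Furniture
  - product 4 (Keyboard): category_id=NULL, no match -> kept with NULL
  - product 5 (Desk): category_id=4 -> matches Outdoor
  - product 6 (Mouse): category_id=1 -> matches Furniture
All 6 rows appear; 1 has NULL category.

SQL:
SELECT a.name, b.name AS category
FROM products a
LEFT JOIN categories b ON a.category_id = b.id

Result:
name     | category   
---------+------------
Cable    | Furniture  
Laptop   | Electronics
Webcam   | Furniture  
Keyboard | NULL       
Desk     | Outdoor    
Mouse    | Furniture  


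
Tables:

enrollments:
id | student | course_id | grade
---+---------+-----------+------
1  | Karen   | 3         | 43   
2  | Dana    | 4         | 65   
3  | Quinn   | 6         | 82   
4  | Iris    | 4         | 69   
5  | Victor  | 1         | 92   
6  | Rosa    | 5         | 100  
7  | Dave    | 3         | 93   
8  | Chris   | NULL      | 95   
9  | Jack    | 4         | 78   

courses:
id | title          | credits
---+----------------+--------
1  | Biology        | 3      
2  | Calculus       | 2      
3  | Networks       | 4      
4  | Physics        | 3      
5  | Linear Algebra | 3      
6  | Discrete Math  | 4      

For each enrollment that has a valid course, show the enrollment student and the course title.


INNER JOIN keeps only enrollments rows whose course_id matches an id in courses. Walk through each enrollment:
  - enrollment 1 (Karen): course_id=3 -> matches Networks
  - enrollment 2 (Dana): course_id=4 -> matches Physics
  - enrollment 3 (Quinn): course_id=6 -> matches Discrete Math
  - enrollment 4 (Iris): course_id=4 -> matches Physics
  - enrollment 5 (Victor): course_id=1 -> matches Biology
  - enrollment 6 (Rosa): course_id=5 -> matches Linear Algebra
  - enrollment 7 (Dave): course_id=3 -> matches Networks
  - enrollment 8 (Chris): course_id=NULL, no match -> dropped
  - enrollment 9 (Jack): course_id=4 -> matches Physics
So 1 of 9 rows is dropped.

SQL:
SELECT a.student, b.title AS course
FROM enrollments a
INNER JOIN courses b ON a.course_id = b.id

Result:
student | course        
--------+---------------
Karen   | Networks      
Dana    | Physics       
Quinn   | Discrete Math 
Iris    | Physics       
Victor  | Biology       
Rosa    | Linear Algebra
Dave    | Networks      
Jack    | Physics       


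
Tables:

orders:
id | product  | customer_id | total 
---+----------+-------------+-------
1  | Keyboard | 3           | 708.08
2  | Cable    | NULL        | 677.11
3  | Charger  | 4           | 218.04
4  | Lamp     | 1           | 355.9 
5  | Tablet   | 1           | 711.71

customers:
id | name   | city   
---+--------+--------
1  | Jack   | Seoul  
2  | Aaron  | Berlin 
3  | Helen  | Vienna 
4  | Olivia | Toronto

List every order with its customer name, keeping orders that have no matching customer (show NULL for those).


LEFT JOIN keeps every row from orders (the left table); where customer_id has no match in customers, the customer columns become NULL. Walk through each order:
  - order 1 (Keyboard): customer_id=3 -> matches Helen
  - order 2 (Cable): customer_id=NULL, no match -> kept with NULL
  - order 3 (Charger): customer_id=4 -> matches Olivia
  - order 4 (Lamp): customer_id=1 -> matches Jack
  - order 5 (Tablet): customer_id=1 -> matches Jack
All 5 rows appear; 1 has NULL customer.

SQL:
SELECT a.product, b.name AS customer
FROM orders a
LEFT JOIN customers b ON a.customer_id = b.id

Result:
product  | customer
---------+---------
Keyboard | Helen   
Cable    | NULL    
Charger  | Olivia  
Lamp     | Jack    
Tablet   | Jack    


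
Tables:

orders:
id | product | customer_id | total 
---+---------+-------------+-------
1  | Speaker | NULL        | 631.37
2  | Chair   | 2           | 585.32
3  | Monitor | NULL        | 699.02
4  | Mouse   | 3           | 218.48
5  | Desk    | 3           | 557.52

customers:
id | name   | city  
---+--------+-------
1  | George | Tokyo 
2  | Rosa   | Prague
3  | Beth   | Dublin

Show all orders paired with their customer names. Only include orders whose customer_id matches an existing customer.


INNER JOIN keeps only orders rows whose customer_id matches an id in customers. Walk through each order:
  - order 1 (Speaker): customer_id=NULL, no match -> dropped
  - order 2 (Chair): customer_id=2 -> matches Rosa
  - order 3 (Monitor): customer_id=NULL, no match -> dropped
  - order 4 (Mouse): customer_id=3 -> matches Beth
  - order 5 (Desk): customer_id=3 -> matches Beth
So 2 of 5 rows are dropped.

SQL:
SELECT a.product, b.name AS customer
FROM orders a
INNER JOIN customers b ON a.customer_id = b.id

Result:
product | customer
--------+---------
Chair   | Rosa    
Mouse   | Beth    
Desk    | Beth    


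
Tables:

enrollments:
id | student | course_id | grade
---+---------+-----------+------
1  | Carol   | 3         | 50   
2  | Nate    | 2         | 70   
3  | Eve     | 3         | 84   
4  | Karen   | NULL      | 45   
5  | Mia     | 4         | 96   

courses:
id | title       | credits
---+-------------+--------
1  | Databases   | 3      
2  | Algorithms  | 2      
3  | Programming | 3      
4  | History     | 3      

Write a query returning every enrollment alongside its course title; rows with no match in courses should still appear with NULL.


LEFT JOIN keeps every row from enrollments (the left table); where course_id has no match in courses, the course columns become NULL. Walk through each enrollment:
  - enrollment 1 (Carol): course_id=3 -> matches Programming
  - enrollment 2 (Nate): course_id=2 -> matches Algorithms
  - enrollment 3 (Eve): course_id=3 -> matches Programming
  - enrollment 4 (Karen): course_id=NULL, no match -> kept with NULL
  - enrollment 5 (Mia): course_id=4 -> matches History
All 5 rows appear; 1 has NULL course.

SQL:
SELECT a.student, b.title AS course
FROM enrollments a
LEFT JOIN courses b ON a.course_id = b.id

Result:
student | course     
--------+------------
Carol   | Programming
Nate    | Algorithms 
Eve     | Programming
Karen   | NULL       
Mia     | History    


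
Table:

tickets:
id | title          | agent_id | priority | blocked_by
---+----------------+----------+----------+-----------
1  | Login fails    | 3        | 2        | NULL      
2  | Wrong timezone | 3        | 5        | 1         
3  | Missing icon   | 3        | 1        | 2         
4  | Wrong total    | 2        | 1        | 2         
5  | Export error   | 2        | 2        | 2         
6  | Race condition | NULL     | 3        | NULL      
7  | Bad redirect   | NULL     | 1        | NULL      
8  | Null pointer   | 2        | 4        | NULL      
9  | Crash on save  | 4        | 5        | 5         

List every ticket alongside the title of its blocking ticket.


This is a self-join: tickets is joined to a second copy of itself, matching each row's blocked_by to another row's id. Use LEFT JOIN so rows with blocked_by=NULL are kept.
  - ticket 1 (Login fails): blocked_by=NULL -> NULL
  - ticket 2 (Wrong timezone): blocked_by=1 -> Login fails
  - ticket 3 (Missing icon): blocked_by=2 -> Wrong timezone
  - ticket 4 (Wrong total): blocked_by=2 -> Wrong timezone
  - ticket 5 (Export error): blocked_by=2 -> Wrong timezone
  - ticket 6 (Race condition): blocked_by=NULL -> NULL
  - ticket 7 (Bad redirect): blocked_by=NULL -> NULL
  - ticket 8 (Null pointer): blocked_by=NULL -> NULL
  - ticket 9 (Crash on save): blocked_by=5 -> Export error

SQL:
SELECT a.title AS item, b.title AS blocked_by
FROM tickets a
LEFT JOIN tickets b ON a.blocked_by = b.id

Result:
item           | blocked_by    
---------------+---------------
Login fails    | NULL          
Wrong timezone | Login fails   
Missing icon   | Wrong timezone
Wrong total    | Wrong timezone
Export error   | Wrong timezone
Race condition | NULL          
Bad redirect   | NULL          
Null pointer   | NULL          
Crash on save  | Export error  


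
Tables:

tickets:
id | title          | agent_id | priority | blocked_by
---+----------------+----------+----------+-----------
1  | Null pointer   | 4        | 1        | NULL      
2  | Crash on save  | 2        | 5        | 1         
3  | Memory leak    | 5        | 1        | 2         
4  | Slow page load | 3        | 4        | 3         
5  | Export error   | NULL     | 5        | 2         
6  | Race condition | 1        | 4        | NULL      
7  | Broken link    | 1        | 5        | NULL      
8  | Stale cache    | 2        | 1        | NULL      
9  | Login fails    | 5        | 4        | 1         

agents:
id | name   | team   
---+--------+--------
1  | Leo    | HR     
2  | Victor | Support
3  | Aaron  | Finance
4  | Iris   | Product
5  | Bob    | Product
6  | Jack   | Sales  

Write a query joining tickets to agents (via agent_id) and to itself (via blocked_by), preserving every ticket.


Two LEFT JOINs from the same base table tickets: one to agents via agent_id, one to tickets itself via blocked_by. Both are LEFT so every ticket is preserved.
Match against agents:
  - ticket 1 (Null pointer): agent_id=4 -> matches Iris
  - ticket 2 (Crash on save): agent_id=2 -> matches Victor
  - ticket 3 (Memory leak): agent_id=5 -> matches Bob
  - ticket 4 (Slow page load): agent_id=3 -> matches Aaron
  - ticket 5 (Export error): agent_id=NULL, no match -> kept with NULL
  - ticket 6 (Race condition): agent_id=1 -> matches Leo
  - ticket 7 (Broken link): agent_id=1 -> matches Leo
  - ticket 8 (Stale cache): agent_id=2 -> matches Victor
  - ticket 9 (Login fails): agent_id=5 -> matches Bob
Match against tickets (self):
  - ticket 1 (Null pointer): blocked_by=NULL -> NULL
  - ticket 2 (Crash on save): blocked_by=1 -> Null pointer
  - ticket 3 (Memory leak): blocked_by=2 -> Crash on save
  - ticket 4 (Slow page load): blocked_by=3 -> Memory leak
  - ticket 5 (Export error): blocked_by=2 -> Crash on save
  - ticket 6 (Race condition): blocked_by=NULL -> NULL
  - ticket 7 (Broken link): blocked_by=NULL -> NULL
  - ticket 8 (Stale cache): blocked_by=NULL -> NULL
  - ticket 9 (Login fails): blocked_by=1 -> Null pointer

SQL:
SELECT a.title, b.name AS agent, c.title AS blocked_by
FROM tickets a
LEFT JOIN agents b ON a.agent_id = b.id
LEFT JOIN tickets c ON a.blocked_by = c.id

Result:
title          | agent  | blocked_by   
---------------+--------+--------------
Null pointer   | Iris   | NULL         
Crash on save  | Victor | Null pointer 
Memory leak    | Bob    | Crash on save
Slow page load | Aaron  | Memory leak  
Export error   | NULL   | Crash on save
Race condition | Leo    | NULL         
Broken link    | Leo    | NULL         
Stale cache    | Victor | NULL         
Login fails    | Bob    | Null pointer 


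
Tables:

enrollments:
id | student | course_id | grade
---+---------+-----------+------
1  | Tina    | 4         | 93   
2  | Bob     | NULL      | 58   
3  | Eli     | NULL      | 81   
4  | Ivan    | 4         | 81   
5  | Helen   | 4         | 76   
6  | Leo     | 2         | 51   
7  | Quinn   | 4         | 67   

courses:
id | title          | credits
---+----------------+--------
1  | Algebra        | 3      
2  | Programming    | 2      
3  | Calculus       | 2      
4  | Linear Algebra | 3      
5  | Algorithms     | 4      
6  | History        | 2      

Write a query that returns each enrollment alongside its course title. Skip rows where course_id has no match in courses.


INNER JOIN keeps only enrollments rows whose course_id matches an id in courses. Walk through each enrollment:
  - enrollment 1 (Tina): course_id=4 -> matches Linear Algebra
  - enrollment 2 (Bob): course_id=NULL, no match -> dropped
  - enrollment 3 (Eli): course_id=NULL, no match -> dropped
  - enrollment 4 (Ivan): course_id=4 -> matches Linear Algebra
  - enrollment 5 (Helen): course_id=4 -> matches Linear Algebra
  - enrollment 6 (Leo): course_id=2 -> matches Programming
  - enrollment 7 (Quinn): course_id=4 -> matches Linear Algebra
So 2 of 7 rows are dropped.

SQL:
SELECT a.student, b.title AS course
FROM enrollments a
INNER JOIN courses b ON a.course_id = b.id

Result:
student | course        
--------+---------------
Tina    | Linear Algebra
Ivan    | Linear Algebra
Helen   | Linear Algebra
Leo     | Programming   
Quinn   | Linear Algebra


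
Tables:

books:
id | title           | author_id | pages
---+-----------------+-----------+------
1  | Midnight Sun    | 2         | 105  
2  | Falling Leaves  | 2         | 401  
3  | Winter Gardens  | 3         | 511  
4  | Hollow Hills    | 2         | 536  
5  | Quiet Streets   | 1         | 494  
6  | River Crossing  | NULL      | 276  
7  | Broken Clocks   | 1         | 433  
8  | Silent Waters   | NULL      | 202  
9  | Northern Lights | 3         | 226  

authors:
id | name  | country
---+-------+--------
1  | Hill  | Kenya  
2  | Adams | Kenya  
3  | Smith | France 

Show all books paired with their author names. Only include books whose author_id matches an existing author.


INNER JOIN keeps only books rows whose author_id matches an id in authors. Walk through each book:
  - book 1 (Midnight Sun): author_id=2 -> matches Adams
  - book 2 (Falling Leaves): author_id=2 -> matches Adams
  - book 3 (Winter Gardens): author_id=3 -> matches Smith
  - book 4 (Hollow Hills): author_id=2 -> matches Adams
  - book 5 (Quiet Streets): author_id=1 -> matches Hill
  - book 6 (River Crossing): author_id=NULL, no match -> dropped
  - book 7 (Broken Clocks): author_id=1 -> matches Hill
  - book 8 (Silent Waters): author_id=NULL, no match -> dropped
  - book 9 (Northern Lights): author_id=3 -> matches Smith
So 2 of 9 rows are dropped.

SQL:
SELECT a.title, b.name AS author
FROM books a
INNER JOIN authors b ON a.author_id = b.id

Result:
title           | author
----------------+-------
Midnight Sun    | Adams 
Falling Leaves  | Adams 
Winter Gardens  | Smith 
Hollow Hills    | Adams 
Quiet Streets   | Hill  
Broken Clocks   | Hill  
Northern Lights | Smith 


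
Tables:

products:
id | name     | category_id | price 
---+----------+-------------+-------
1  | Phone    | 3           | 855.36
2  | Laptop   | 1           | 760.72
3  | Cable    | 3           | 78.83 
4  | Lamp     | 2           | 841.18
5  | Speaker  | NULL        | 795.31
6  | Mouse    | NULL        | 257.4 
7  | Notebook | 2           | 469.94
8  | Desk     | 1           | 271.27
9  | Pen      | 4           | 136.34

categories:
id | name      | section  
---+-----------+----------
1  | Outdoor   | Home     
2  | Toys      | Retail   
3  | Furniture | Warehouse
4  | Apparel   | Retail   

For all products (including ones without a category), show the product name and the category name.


LEFT JOIN keeps every row from products (the left table); where category_id has no match in categories, the category columns become NULL. Walk through each product:
  - product 1 (Phone): category_id=3 -> matches Furniture
  - product 2 (Laptop): category_id=1 -> matches Outdoor
  - product 3 (Cable): category_id=3 -> matches Furniture
  - product 4 (Lamp): category_id=2 -> matches Toys
  - product 5 (Speaker): category_id=NULL, no match -> kept with NULL
  - product 6 (Mouse): category_id=NULL, no match -> kept with NULL
  - product 7 (Notebook): category_id=2 -> matches Toys
  - product 8 (Desk): category_id=1 -> matches Outdoor
  - product 9 (Pen): category_id=4 -> matches Apparel
All 9 rows appear; 2 have NULL category.

SQL:
SELECT a.name, b.name AS category
FROM products a
LEFT JOIN categories b ON a.category_id = b.id

Result:
name     | category 
---------+----------
Phone    | Furniture
Laptop   | Outdoor  
Cable    | Furniture
Lamp     | Toys     
Speaker  | NULL     
Mouse    | NULL     
Notebook | Toys     
Desk     | Outdoor  
Pen      | Apparel  


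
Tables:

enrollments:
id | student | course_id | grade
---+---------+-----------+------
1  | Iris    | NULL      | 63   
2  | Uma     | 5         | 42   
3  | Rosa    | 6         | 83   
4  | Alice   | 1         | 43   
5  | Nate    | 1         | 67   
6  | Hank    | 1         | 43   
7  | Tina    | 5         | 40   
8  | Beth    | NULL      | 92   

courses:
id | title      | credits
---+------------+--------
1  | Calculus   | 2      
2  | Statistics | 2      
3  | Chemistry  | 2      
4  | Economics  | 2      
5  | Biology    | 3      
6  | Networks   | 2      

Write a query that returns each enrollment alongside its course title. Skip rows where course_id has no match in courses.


INNER JOIN keeps only enrollments rows whose course_id matches an id in courses. Walk through each enrollment:
  - enrollment 1 (Iris): course_id=NULL, no match -> dropped
  - enrollment 2 (Uma): course_id=5 -> matches Biology
  - enrollment 3 (Rosa): course_id=6 -> matches Networks
  - enrollment 4 (Alice): course_id=1 -> matches Calculus
  - enrollment 5 (Nate): course_id=1 -> matches Calculus
  - enrollment 6 (Hank): course_id=1 -> matches Calculus
  - enrollment 7 (Tina): course_id=5 -> matches Biology
  - enrollment 8 (Beth): course_id=NULL, no match -> dropped
So 2 of 8 rows are dropped.

SQL:
SELECT a.student, b.title AS course
FROM enrollments a
INNER JOIN courses b ON a.course_id = b.id

Result:
student | course  
--------+---------
Uma     | Biology 
Rosa    | Networks
Alice   | Calculus
Nate    | Calculus
Hank    | Calculus
Tina    | Biology 


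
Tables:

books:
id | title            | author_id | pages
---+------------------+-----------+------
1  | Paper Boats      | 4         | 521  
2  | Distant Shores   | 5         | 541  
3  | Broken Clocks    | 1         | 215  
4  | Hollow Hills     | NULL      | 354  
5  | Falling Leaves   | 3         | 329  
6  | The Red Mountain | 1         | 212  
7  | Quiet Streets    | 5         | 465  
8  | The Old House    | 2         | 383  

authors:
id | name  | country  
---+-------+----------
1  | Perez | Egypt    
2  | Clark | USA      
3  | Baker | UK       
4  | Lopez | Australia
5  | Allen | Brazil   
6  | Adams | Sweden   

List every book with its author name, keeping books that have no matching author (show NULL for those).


LEFT JOIN keeps every row from books (the left table); where author_id has no match in authors, the author columns become NULL. Walk through each book:
  - book 1 (Paper Boats): author_id=4 -> matches Lopez
  - book 2 (Distant Shores): author_id=5 -> matches Allen
  - book 3 (Broken Clocks): author_id=1 -> matches Perez
  - book 4 (Hollow Hills): author_id=NULL, no match -> kept with NULL
  - book 5 (Falling Leaves): author_id=3 -> matches Baker
  - book 6 (The Red Mountain): author_id=1 -> matches Perez
  - book 7 (Quiet Streets): author_id=5 -> matches Allen
  - book 8 (The Old House): author_id=2 -> matches Clark
All 8 rows appear; 1 has NULL author.

SQL:
SELECT a.title, b.name AS author
FROM books a
LEFT JOIN authors b ON a.author_id = b.id

Result:
title            | author
-----------------+-------
Paper Boats      | Lopez 
Distant Shores   | Allen 
Broken Clocks    | Perez 
Hollow Hills     | NULL  
Falling Leaves   | Baker 
The Red Mountain | Perez 
Quiet Streets    | Allen 
The Old House    | Clark 


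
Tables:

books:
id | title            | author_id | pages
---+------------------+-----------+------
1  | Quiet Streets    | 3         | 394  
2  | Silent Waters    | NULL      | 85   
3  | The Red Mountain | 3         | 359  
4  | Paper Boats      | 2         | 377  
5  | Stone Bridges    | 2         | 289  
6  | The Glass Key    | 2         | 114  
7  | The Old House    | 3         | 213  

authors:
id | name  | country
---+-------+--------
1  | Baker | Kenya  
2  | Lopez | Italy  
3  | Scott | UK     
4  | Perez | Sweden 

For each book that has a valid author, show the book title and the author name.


INNER JOIN keeps only books rows whose author_id matches an id in authors. Walk through each book:
  - book 1 (Quiet Streets): author_id=3 -> matches Scott
  - book 2 (Silent Waters): author_id=NULL, no match -> dropped
  - book 3 (The Red Mountain): author_id=3 -> matches Scott
  - book 4 (Paper Boats): author_id=2 -> matches Lopez
  - book 5 (Stone Bridges): author_id=2 -> matches Lopez
  - book 6 (The Glass Key): author_id=2 -> matches Lopez
  - book 7 (The Old House): author_id=3 -> matches Scott
So 1 of 7 rows is dropped.

SQL:
SELECT a.title, b.name AS author
FROM books a
INNER JOIN authors b ON a.author_id = b.id

Result:
title            | author
-----------------+-------
Quiet Streets    | Scott 
The Red Mountain | Scott 
Paper Boats      | Lopez 
Stone Bridges    | Lopez 
The Glass Key    | Lopez 
The Old House    | Scott 


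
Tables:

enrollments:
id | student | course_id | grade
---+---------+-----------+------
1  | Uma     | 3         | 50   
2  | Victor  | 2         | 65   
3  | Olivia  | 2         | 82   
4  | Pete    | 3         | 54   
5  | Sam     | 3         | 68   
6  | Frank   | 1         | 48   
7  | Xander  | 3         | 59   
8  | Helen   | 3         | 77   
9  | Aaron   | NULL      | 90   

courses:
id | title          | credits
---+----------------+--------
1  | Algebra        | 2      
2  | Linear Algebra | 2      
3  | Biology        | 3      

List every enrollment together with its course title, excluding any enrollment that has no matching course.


INNER JOIN keeps only enrollments rows whose course_id matches an id in courses. Walk through each enrollment:
  - enrollment 1 (Uma): course_id=3 -> matches Biology
  - enrollment 2 (Victor): course_id=2 -> matches Linear Algebra
  - enrollment 3 (Olivia): course_id=2 -> matches Linear Algebra
  - enrollment 4 (Pete): course_id=3 -> matches Biology
  - enrollment 5 (Sam): course_id=3 -> matches Biology
  - enrollment 6 (Frank): course_id=1 -> matches Algebra
  - enrollment 7 (Xander): course_id=3 -> matches Biology
  - enrollment 8 (Helen): course_id=3 -> matches Biology
  - enrollment 9 (Aaron): course_id=NULL, no match -> dropped
So 1 of 9 rows is dropped.

SQL:
SELECT a.student, b.title AS course
FROM enrollments a
INNER JOIN courses b ON a.course_id = b.id

Result:
student | course        
--------+---------------
Uma     | Biology       
Victor  | Linear Algebra
Olivia  | Linear Algebra
Pete    | Biology       
Sam     | Biology       
Frank   | Algebra       
Xander  | Biology       
Helen   | Biology       


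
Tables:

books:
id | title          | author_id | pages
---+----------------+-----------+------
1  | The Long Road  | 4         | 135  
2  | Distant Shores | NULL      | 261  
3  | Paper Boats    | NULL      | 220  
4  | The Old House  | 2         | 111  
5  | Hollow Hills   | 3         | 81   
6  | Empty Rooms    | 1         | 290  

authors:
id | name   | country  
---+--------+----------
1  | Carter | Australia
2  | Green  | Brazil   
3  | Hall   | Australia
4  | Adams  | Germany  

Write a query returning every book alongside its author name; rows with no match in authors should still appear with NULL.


LEFT JOIN keeps every row from books (the left table); where author_id has no match in authors, the author columns become NULL. Walk through each book:
  - book 1 (The Long Road): author_id=4 -> matches Adams
  - book 2 (Distant Shores): author_id=NULL, no match -> kept with NULL
  - book 3 (Paper Boats): author_id=NULL, no match -> kept with NULL
  - book 4 (The Old House): author_id=2 -> matches Green
  - book 5 (Hollow Hills): author_id=3 -> matches Hall
  - book 6 (Empty Rooms): author_id=1 -> matches Carter
All 6 rows appear; 2 have NULL author.

SQL:
SELECT a.title, b.name AS author
FROM books a
LEFT JOIN authors b ON a.author_id = b.id

Result:
title          | author
---------------+-------
The Long Road  | Adams 
Distant Shores | NULL  
Paper Boats    | NULL  
The Old House  | Green 
Hollow Hills   | Hall  
Empty Rooms    | Carter


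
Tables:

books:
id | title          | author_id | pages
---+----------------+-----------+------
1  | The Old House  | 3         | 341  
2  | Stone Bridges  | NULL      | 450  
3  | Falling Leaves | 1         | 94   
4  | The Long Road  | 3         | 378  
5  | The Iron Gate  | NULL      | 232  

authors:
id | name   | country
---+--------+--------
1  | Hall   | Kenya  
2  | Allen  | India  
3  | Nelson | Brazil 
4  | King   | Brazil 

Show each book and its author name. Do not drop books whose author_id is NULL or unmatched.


LEFT JOIN keeps every row from books (the left table); where author_id has no match in authors, the author columns become NULL. Walk through each book:
  - book 1 (The Old House): author_id=3 -> matches Nelson
  - book 2 (Stone Bridges): author_id=NULL, no match -> kept with NULL
  - book 3 (Falling Leaves): author_id=1 -> matches Hall
  - book 4 (The Long Road): author_id=3 -> matches Nelson
  - book 5 (The Iron Gate): author_id=NULL, no match -> kept with NULL
All 5 rows appear; 2 have NULL author.

SQL:
SELECT a.title, b.name AS author
FROM books a
LEFT JOIN authors b ON a.author_id = b.id

Result:
title          | author
---------------+-------
The Old House  | Nelson
Stone Bridges  | NULL  
Falling Leaves | Hall  
The Long Road  | Nelson
The Iron Gate  | NULL  


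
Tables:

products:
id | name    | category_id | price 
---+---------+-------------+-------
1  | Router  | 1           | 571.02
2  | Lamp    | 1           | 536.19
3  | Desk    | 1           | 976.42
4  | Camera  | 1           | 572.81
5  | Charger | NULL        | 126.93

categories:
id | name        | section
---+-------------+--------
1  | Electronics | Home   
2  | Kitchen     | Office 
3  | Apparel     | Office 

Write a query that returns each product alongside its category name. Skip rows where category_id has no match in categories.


INNER JOIN keeps only products rows whose category_id matches an id in categories. Walk through each product:
  - product 1 (Router): category_id=1 -> matches Electronics
  - product 2 (Lamp): category_id=1 -> matches Electronics
  - product 3 (Desk): category_id=1 -> matches Electronics
  - product 4 (Camera): category_id=1 -> matches Electronics
  - product 5 (Charger): category_id=NULL, no match -> dropped
So 1 of 5 rows is dropped.

SQL:
SELECT a.name, b.name AS category
FROM products a
INNER JOIN categories b ON a.category_id = b.id

Result:
name   | category   
-------+------------
Router | Electronics
Lamp   | Electronics
Desk   | Electronics
Camera | Electronics


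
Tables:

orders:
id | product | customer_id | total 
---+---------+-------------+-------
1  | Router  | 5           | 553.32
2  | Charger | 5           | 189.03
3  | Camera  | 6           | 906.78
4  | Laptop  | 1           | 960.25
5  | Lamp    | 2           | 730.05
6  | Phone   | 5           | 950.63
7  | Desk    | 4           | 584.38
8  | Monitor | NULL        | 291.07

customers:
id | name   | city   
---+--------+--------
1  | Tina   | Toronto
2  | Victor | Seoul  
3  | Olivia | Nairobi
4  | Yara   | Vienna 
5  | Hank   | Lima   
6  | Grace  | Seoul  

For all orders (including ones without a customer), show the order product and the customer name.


LEFT JOIN keeps every row from orders (the left table); where customer_id has no match in customers, the customer columns become NULL. Walk through each order:
  - order 1 (Router): customer_id=5 -> matches Hank
  - order 2 (Charger): customer_id=5 -> matches Hank
  - order 3 (Camera): customer_id=6 -> matches Grace
  - order 4 (Laptop): customer_id=1 -> matches Tina
  - order 5 (Lamp): customer_id=2 -> matches Victor
  - order 6 (Phone): customer_id=5 -> matches Hank
  - order 7 (Desk): customer_id=4 -> matches Yara
  - order 8 (Monitor): customer_id=NULL, no match -> kept with NULL
All 8 rows appear; 1 has NULL customer.

SQL:
SELECT a.product, b.name AS customer
FROM orders a
LEFT JOIN customers b ON a.customer_id = b.id

Result:
product | customer
--------+---------
Router  | Hank    
Charger | Hank    
Camera  | Grace   
Laptop  | Tina    
Lamp    | Victor  
Phone   | Hank    
Desk    | Yara    
Monitor | NULL    


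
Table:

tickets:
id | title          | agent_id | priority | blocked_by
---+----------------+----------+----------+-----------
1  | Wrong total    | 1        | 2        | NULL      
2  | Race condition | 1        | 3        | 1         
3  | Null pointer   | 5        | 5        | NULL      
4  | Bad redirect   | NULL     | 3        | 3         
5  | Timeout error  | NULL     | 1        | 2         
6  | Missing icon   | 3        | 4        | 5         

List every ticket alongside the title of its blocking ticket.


This is a self-join: tickets is joined to a second copy of itself, matching each row's blocked_by to another row's id. Use LEFT JOIN so rows with blocked_by=NULL are kept.
  - ticket 1 (Wrong total): blocked_by=NULL -> NULL
  - ticket 2 (Race condition): blocked_by=1 -> Wrong total
  - ticket 3 (Null pointer): blocked_by=NULL -> NULL
  - ticket 4 (Bad redirect): blocked_by=3 -> Null pointer
  - ticket 5 (Timeout error): blocked_by=2 -> Race condition
  - ticket 6 (Missing icon): blocked_by=5 -> Timeout error

SQL:
SELECT a.title AS item, b.title AS blocked_by
FROM tickets a
LEFT JOIN tickets b ON a.blocked_by = b.id

Result:
item           | blocked_by    
---------------+---------------
Wrong total    | NULL          
Race condition | Wrong total   
Null pointer   | NULL          
Bad redirect   | Null pointer  
Timeout error  | Race condition
Missing icon   | Timeout error 


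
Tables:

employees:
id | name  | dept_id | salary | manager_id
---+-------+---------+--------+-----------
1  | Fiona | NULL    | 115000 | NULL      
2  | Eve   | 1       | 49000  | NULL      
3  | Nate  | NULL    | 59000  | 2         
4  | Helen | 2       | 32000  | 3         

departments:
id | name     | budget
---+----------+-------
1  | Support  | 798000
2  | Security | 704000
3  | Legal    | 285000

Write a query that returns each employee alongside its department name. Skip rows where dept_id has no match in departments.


INNER JOIN keeps only employees rows whose dept_id matches an id in departments. Walk through each employee:
  - employee 1 (Fiona): dept_id=NULL, no match -> dropped
  - employee 2 (Eve): dept_id=1 -> matches Support
  - employee 3 (Nate): dept_id=NULL, no match -> dropped
  - employee 4 (Helen): dept_id=2 -> matches Security
So 2 of 4 rows are dropped.

SQL:
SELECT a.name, b.name AS department
FROM employees a
INNER JOIN departments b ON a.dept_id = b.id

Result:
name  | department
------+-----------
Eve   | Support   
Helen | Security  


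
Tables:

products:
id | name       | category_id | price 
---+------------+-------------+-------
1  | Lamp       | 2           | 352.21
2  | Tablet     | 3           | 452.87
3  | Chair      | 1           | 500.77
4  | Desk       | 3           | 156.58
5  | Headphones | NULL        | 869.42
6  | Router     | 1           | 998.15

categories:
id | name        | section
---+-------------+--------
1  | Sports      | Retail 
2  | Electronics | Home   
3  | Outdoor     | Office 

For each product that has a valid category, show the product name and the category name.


INNER JOIN keeps only products rows whose category_id matches an id in categories. Walk through each product:
  - product 1 (Lamp): category_id=2 -> matches Electronics
  - product 2 (Tablet): category_id=3 -> matches Outdoor
  - product 3 (Chair): category_id=1 -> matches Sports
  - product 4 (Desk): category_id=3 -> matches Outdoor
  - product 5 (Headphones): category_id=NULL, no match -> dropped
  - product 6 (Router): category_id=1 -> matches Sports
So 1 of 6 rows is dropped.

SQL:
SELECT a.name, b.name AS category
FROM products a
INNER JOIN categories b ON a.category_id = b.id

Result:
name   | category   
-------+------------
Lamp   | Electronics
Tablet | Outdoor    
Chair  | Sports     
Desk   | Outdoor    
Router | Sports     


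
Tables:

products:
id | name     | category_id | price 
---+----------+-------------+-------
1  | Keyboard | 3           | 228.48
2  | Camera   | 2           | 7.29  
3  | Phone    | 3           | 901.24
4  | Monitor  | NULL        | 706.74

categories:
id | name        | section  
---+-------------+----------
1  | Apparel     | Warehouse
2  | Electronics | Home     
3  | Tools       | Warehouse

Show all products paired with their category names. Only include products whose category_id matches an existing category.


INNER JOIN keeps only products rows whose category_id matches an id in categories. Walk through each product:
  - product 1 (Keyboard): category_id=3 -> matches Tools
  - product 2 (Camera): category_id=2 -> matches Electronics
  - product 3 (Phone): category_id=3 -> matches Tools
  - product 4 (Monitor): category_id=NULL, no match -> dropped
So 1 of 4 rows is dropped.

SQL:
SELECT a.name, b.name AS category
FROM products a
INNER JOIN categories b ON a.category_id = b.id

Result:
name     | category   
---------+------------
Keyboard | Tools      
Camera   | Electronics
Phone    | Tools      


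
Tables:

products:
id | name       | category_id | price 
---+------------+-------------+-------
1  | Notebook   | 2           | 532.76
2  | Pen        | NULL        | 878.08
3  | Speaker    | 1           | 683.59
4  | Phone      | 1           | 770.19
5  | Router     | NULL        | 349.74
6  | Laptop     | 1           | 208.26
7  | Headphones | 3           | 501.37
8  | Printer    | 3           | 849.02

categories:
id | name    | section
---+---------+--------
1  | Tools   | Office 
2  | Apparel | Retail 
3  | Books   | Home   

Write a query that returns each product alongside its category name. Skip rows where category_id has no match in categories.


INNER JOIN keeps only products rows whose category_id matches an id in categories. Walk through each product:
  - product 1 (Notebook): category_id=2 -> matches Apparel
  - product 2 (Pen): category_id=NULL, no match -> dropped
  - product 3 (Speaker): category_id=1 -> matches Tools
  - product 4 (Phone): category_id=1 -> matches Tools
  - product 5 (Router): category_id=NULL, no match -> dropped
  - product 6 (Laptop): category_id=1 -> matches Tools
  - product 7 (Headphones): category_id=3 -> matches Books
  - product 8 (Printer): category_id=3 -> matches Books
So 2 of 8 rows are dropped.

SQL:
SELECT a.name, b.name AS category
FROM products a
INNER JOIN categories b ON a.category_id = b.id

Result:
name       | category
-----------+---------
Notebook   | Apparel 
Speaker    | Tools   
Phone      | Tools   
Laptop     | Tools   
Headphones | Books   
Printer    | Books   


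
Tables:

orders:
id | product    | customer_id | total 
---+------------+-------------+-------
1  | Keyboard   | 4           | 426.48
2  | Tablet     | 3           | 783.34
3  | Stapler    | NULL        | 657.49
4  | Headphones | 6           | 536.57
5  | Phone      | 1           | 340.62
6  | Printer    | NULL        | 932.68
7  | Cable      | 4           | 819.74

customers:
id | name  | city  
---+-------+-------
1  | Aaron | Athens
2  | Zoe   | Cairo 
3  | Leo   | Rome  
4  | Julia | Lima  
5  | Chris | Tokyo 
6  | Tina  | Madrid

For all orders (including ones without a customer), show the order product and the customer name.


LEFT JOIN keeps every row from orders (the left table); where customer_id has no match in customers, the customer columns become NULL. Walk through each order:
  - order 1 (Keyboard): customer_id=4 -> matches Julia
  - order 2 (Tablet): customer_id=3 -> matches Leo
  - order 3 (Stapler): customer_id=NULL, no match -> kept with NULL
  - order 4 (Headphones): customer_id=6 -> matches Tina
  - order 5 (Phone): customer_id=1 -> matches Aaron
  - order 6 (Printer): customer_id=NULL, no match -> kept with NULL
  - order 7 (Cable): customer_id=4 -> matches Julia
All 7 rows appear; 2 have NULL customer.

SQL:
SELECT a.product, b.name AS customer
FROM orders a
LEFT JOIN customers b ON a.customer_id = b.id

Result:
product    | customer
-----------+---------
Keyboard   | Julia   
Tablet     | Leo     
Stapler    | NULL    
Headphones | Tina    
Phone      | Aaron   
Printer    | NULL    
Cable      | Julia   
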